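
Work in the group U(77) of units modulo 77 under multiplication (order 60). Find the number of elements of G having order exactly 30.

24

Enumerating element orders in G gives 24 elements of order 30.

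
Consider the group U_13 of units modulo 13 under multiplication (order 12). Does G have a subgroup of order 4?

4 | 12. A subgroup of order 4 is {1, 5, 8, 12}.

Yes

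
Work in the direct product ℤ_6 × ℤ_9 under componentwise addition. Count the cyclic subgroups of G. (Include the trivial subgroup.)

16

Each element a generates a cyclic subgroup ⟨a⟩; distinct elements may generate the same one (a cyclic group of order d has φ(d) generators).
Cyclic subgroups by order — order 1: 1; order 2: 1; order 3: 4; order 6: 4; order 9: 3; order 18: 3.
Total: 16.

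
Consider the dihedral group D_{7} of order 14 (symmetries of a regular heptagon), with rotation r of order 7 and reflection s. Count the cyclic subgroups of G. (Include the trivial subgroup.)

Group the elements of G by the cyclic subgroup they generate; each cyclic subgroup of order d accounts for φ(d) elements.
Cyclic subgroups by order — order 1: 1; order 2: 7; order 7: 1.
Total: 9.

9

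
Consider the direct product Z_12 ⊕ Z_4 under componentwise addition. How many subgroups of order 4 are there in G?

7

|G| = 48 and 4 | 48, so subgroups of order 4 are possible by Lagrange.
The subgroups of order 4 are: {(0,0), (0,1), (0,2), (0,3)}; {(0,0), (0,2), (6,0), (6,2)}; {(0,0), (0,2), (6,1), (6,3)}; {(0,0), (3,0), (6,0), (9,0)}; … (7 in all).
So G has 7 subgroups of order 4.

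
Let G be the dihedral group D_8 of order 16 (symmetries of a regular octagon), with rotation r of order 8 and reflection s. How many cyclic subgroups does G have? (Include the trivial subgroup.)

A cyclic subgroup of order d is generated by each of its φ(d) elements of order d, so the cyclic subgroups of order d number (#elements of order d)/φ(d).
Cyclic subgroups by order — order 1: 1; order 2: 9; order 4: 1; order 8: 1.
Total: 12.

12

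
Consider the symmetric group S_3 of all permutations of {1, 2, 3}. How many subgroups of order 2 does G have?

3

|G| = 6 and 2 | 6, so subgroups of order 2 are possible by Lagrange.
The subgroups of order 2 are: {e, (1 2)}; {e, (1 3)}; {e, (2 3)}.
So G has 3 subgroups of order 2.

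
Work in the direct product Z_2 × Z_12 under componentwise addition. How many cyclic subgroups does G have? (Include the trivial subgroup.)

A cyclic subgroup of order d is generated by each of its φ(d) elements of order d, so the cyclic subgroups of order d number (#elements of order d)/φ(d).
Cyclic subgroups by order — order 1: 1; order 2: 3; order 3: 1; order 4: 2; order 6: 3; order 12: 2.
Total: 12.

12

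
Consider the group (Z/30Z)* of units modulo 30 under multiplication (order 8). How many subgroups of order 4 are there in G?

3

|G| = 8 and 4 | 8, so subgroups of order 4 are possible by Lagrange.
The subgroups of order 4 are: {1, 11, 19, 29}; {1, 7, 13, 19}; {1, 17, 19, 23}.
So G has 3 subgroups of order 4.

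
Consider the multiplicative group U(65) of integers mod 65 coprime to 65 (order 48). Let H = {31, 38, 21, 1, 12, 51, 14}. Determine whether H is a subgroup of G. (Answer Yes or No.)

No

|H| = 7 does not divide |G| = 48, so by Lagrange H is not a subgroup.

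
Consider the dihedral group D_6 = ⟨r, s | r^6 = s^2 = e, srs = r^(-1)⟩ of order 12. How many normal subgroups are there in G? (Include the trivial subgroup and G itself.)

G has 16 subgroups. Checking conjugation-invariance by order — order 1: 1/1 normal; order 2: 1/7 normal; order 3: 1/1 normal; order 4: 0/3 normal; order 6: 3/3 normal; order 12: 1/1 normal.
Total normal subgroups: 7.

7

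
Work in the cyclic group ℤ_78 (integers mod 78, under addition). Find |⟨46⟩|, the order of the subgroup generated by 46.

In ℤ_78, the order of an element a is n/gcd(a, n).
gcd(46, 78) = 2, so |⟨46⟩| = 78/2 = 39.

39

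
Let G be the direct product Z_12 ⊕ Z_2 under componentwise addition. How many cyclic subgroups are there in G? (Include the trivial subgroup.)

12

A cyclic subgroup of order d is generated by each of its φ(d) elements of order d, so the cyclic subgroups of order d number (#elements of order d)/φ(d).
Cyclic subgroups by order — order 1: 1; order 2: 3; order 3: 1; order 4: 2; order 6: 3; order 12: 2.
Total: 12.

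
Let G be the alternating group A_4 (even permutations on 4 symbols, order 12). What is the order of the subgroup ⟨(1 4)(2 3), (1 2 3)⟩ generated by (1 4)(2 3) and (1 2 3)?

|⟨(1 4)(2 3)⟩| = 2 and |⟨(1 2 3)⟩| = 3, so |H| is a multiple of lcm(2, 3) = 6 and divides |G| = 12.
Closing {(1 4)(2 3), (1 2 3)} under the group operation gives all of G, so |H| = 12.

12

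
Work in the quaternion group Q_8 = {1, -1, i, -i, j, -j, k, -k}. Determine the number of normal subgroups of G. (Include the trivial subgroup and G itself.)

6

G has 6 subgroups. Checking conjugation-invariance by order — order 1: 1/1 normal; order 2: 1/1 normal; order 4: 3/3 normal; order 8: 1/1 normal.
Total normal subgroups: 6.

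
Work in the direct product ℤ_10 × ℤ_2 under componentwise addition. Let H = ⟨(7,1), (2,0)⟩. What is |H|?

10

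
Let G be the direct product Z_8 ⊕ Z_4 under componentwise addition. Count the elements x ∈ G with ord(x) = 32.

0

An element (a,b) has order lcm(ord(a), ord(b)); count pairs with lcm equal to 32.
Enumerating gives 0 such elements.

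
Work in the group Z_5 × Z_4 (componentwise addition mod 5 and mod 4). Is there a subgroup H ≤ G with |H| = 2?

2 | 20. A subgroup of order 2 is {(0,0), (0,2)}.

Yes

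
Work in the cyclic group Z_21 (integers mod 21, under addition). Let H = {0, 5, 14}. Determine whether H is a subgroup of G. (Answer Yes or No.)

No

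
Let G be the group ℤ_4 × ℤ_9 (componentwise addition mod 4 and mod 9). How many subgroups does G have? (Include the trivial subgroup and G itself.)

|G| = 36, so by Lagrange every subgroup order divides 36. Divisors: 1, 2, 3, 4, 6, 9, 12, 18, 36.
Subgroups by order — order 1: 1; order 2: 1; order 3: 1; order 4: 1; order 6: 1; order 9: 1; order 12: 1; order 18: 1; order 36: 1.
Total: 1 + 1 + 1 + 1 + 1 + 1 + 1 + 1 + 1 = 9.

9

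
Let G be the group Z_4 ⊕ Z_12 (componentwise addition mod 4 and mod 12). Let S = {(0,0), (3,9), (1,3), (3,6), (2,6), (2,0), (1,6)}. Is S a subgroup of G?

No

|S| = 7 does not divide |G| = 48, so by Lagrange S is not a subgroup.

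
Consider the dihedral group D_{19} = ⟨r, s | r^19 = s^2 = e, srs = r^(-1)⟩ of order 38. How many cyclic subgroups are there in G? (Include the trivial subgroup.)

Group the elements of G by the cyclic subgroup they generate; each cyclic subgroup of order d accounts for φ(d) elements.
Cyclic subgroups by order — order 1: 1; order 2: 19; order 19: 1.
Total: 21.

21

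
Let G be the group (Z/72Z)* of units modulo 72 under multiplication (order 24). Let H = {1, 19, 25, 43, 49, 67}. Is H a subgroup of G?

|H| = 6 divides |G| = 24, consistent with Lagrange.
H contains the identity, every element's inverse is in H, and H is closed under ·: it is a subgroup.
In fact H = ⟨67⟩.

Yes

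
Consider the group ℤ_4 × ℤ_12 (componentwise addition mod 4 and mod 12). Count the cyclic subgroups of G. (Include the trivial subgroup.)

A cyclic subgroup of order d is generated by each of its φ(d) elements of order d, so the cyclic subgroups of order d number (#elements of order d)/φ(d).
Cyclic subgroups by order — order 1: 1; order 2: 3; order 3: 1; order 4: 6; order 6: 3; order 12: 6.
Total: 20.

20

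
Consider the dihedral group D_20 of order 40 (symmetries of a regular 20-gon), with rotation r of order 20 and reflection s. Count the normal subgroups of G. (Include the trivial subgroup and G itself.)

G has 48 subgroups. Checking conjugation-invariance by order — order 1: 1/1 normal; order 2: 1/21 normal; order 4: 1/11 normal; order 5: 1/1 normal; order 8: 0/5 normal; order 10: 1/5 normal; order 20: 3/3 normal; order 40: 1/1 normal.
Total normal subgroups: 9.

9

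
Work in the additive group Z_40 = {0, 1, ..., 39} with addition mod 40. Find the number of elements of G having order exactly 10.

4

In a cyclic group of order 40, the number of elements of order d (for d | 40) is φ(d).
φ(10) = 4.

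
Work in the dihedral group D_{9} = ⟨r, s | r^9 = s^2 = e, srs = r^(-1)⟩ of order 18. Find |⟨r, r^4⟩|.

|⟨r⟩| = 9 and |⟨r^4⟩| = 9, so |H| is a multiple of lcm(9, 9) = 9 and divides |G| = 18.
Closing under the operation: H = {e, r, r^2, r^3, r^4, r^5, r^6, r^7, r^8}, so |H| = 9.

9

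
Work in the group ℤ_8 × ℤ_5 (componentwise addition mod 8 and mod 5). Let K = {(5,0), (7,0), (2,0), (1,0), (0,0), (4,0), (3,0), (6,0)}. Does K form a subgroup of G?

|K| = 8 divides |G| = 40, consistent with Lagrange.
K contains the identity, every element's inverse is in K, and K is closed under +: it is a subgroup.
In fact K = ⟨(7,0)⟩.

Yes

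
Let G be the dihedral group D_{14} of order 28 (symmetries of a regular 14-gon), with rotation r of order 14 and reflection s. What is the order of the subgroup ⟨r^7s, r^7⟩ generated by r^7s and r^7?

4

|⟨r^7s⟩| = 2 and |⟨r^7⟩| = 2, so |H| is a multiple of lcm(2, 2) = 2 and divides |G| = 28.
Closing under the operation: H = {e, r^7, s, r^7s}, so |H| = 4.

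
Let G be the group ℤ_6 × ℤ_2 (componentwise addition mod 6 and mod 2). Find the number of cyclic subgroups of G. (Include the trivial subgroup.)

A cyclic subgroup of order d is generated by each of its φ(d) elements of order d, so the cyclic subgroups of order d number (#elements of order d)/φ(d).
Cyclic subgroups by order — order 1: 1; order 2: 3; order 3: 1; order 6: 3.
Total: 8.

8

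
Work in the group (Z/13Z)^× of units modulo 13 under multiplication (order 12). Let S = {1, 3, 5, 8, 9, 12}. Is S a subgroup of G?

No

Closure fails: 3 · 5 = 2 ∉ S. So S is not a subgroup.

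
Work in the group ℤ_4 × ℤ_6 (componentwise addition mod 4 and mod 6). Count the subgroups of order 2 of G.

|G| = 24 and 2 | 24, so subgroups of order 2 are possible by Lagrange.
The subgroups of order 2 are: {(0,0), (0,3)}; {(0,0), (2,0)}; {(0,0), (2,3)}.
So G has 3 subgroups of order 2.

3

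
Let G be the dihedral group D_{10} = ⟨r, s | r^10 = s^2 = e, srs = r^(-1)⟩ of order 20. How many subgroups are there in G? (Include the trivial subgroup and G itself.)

22

|G| = 20, so by Lagrange every subgroup order divides 20. Divisors: 1, 2, 4, 5, 10, 20.
Subgroups by order — order 1: 1; order 2: 11; order 4: 5; order 5: 1; order 10: 3; order 20: 1.
Total: 1 + 11 + 5 + 1 + 3 + 1 = 22.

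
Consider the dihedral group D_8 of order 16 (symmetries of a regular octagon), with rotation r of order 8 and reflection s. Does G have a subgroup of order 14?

14 does not divide |G| = 16, so by Lagrange no subgroup of order 14 exists.

No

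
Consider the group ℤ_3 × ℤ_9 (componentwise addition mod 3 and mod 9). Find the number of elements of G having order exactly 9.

18

An element (a,b) has order lcm(ord(a), ord(b)); count pairs with lcm equal to 9.
Enumerating gives 18 such elements.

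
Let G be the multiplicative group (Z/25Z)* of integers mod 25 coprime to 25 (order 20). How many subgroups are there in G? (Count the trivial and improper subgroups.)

|G| = 20, so by Lagrange every subgroup order divides 20. Divisors: 1, 2, 4, 5, 10, 20.
Subgroups by order — order 1: 1; order 2: 1; order 4: 1; order 5: 1; order 10: 1; order 20: 1.
Total: 1 + 1 + 1 + 1 + 1 + 1 = 6.

6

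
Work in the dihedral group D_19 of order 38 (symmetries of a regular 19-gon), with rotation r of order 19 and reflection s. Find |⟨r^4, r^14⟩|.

19

|⟨r^4⟩| = 19 and |⟨r^14⟩| = 19, so |H| is a multiple of lcm(19, 19) = 19 and divides |G| = 38.
Closing under the operation: H = {e, r, r^2, r^3, r^4, r^5, r^6, r^7, r^8, r^9, r^10, r^11, r^12, r^13, r^14, r^15, r^16, r^17, r^18}, so |H| = 19.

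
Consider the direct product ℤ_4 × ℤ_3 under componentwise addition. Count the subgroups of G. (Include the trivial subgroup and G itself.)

|G| = 12, so by Lagrange every subgroup order divides 12. Divisors: 1, 2, 3, 4, 6, 12.
Subgroups by order — order 1: 1; order 2: 1; order 3: 1; order 4: 1; order 6: 1; order 12: 1.
Total: 1 + 1 + 1 + 1 + 1 + 1 = 6.

6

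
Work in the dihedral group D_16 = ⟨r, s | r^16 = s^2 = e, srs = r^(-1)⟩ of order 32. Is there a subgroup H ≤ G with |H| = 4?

4 | 32. A subgroup of order 4 is {e, r^8, r^2s, r^10s}.

Yes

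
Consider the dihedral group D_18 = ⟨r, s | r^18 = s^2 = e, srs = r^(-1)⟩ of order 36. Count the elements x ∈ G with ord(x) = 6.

2

The elements of order 6 are: r^3, r^15.
That's 2.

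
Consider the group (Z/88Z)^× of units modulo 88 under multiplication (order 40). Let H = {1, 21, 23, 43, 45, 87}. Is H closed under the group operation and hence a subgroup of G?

No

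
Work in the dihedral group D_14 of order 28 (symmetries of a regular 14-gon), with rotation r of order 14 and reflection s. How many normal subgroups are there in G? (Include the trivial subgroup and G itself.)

G has 28 subgroups. Checking conjugation-invariance by order — order 1: 1/1 normal; order 2: 1/15 normal; order 4: 0/7 normal; order 7: 1/1 normal; order 14: 3/3 normal; order 28: 1/1 normal.
Total normal subgroups: 7.

7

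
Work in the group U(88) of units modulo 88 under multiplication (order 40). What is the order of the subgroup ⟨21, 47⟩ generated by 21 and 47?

|⟨21⟩| = 2 and |⟨47⟩| = 10, so |H| is a multiple of lcm(2, 10) = 10 and divides |G| = 40.
Closing under the operation: H = {1, 9, 13, 15, 19, 21, 23, 25, 29, 31, 35, 43, 47, 49, 51, 61, 71, 81, 83, 85}, so |H| = 20.

20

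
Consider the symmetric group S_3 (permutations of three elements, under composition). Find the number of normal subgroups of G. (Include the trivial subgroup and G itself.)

3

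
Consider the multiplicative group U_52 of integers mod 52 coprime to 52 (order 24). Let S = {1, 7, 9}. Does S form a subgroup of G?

No

9 ∈ S but its inverse 29 ∉ S, so S is not a subgroup.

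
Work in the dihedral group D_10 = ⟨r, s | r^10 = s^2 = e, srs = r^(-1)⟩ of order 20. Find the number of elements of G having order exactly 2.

Enumerating element orders in G gives 11 elements of order 2.

11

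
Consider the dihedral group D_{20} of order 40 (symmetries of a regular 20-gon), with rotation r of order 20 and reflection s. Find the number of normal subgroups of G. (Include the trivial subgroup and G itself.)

G has 48 subgroups. Checking conjugation-invariance by order — order 1: 1/1 normal; order 2: 1/21 normal; order 4: 1/11 normal; order 5: 1/1 normal; order 8: 0/5 normal; order 10: 1/5 normal; order 20: 3/3 normal; order 40: 1/1 normal.
Total normal subgroups: 9.

9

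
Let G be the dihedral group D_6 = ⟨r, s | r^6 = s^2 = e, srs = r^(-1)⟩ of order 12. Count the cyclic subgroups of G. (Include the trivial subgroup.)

10

A cyclic subgroup of order d is generated by each of its φ(d) elements of order d, so the cyclic subgroups of order d number (#elements of order d)/φ(d).
Cyclic subgroups by order — order 1: 1; order 2: 7; order 3: 1; order 6: 1.
Total: 10.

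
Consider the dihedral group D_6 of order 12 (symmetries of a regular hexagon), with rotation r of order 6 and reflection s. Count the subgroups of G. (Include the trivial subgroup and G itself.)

|G| = 12, so by Lagrange every subgroup order divides 12. Divisors: 1, 2, 3, 4, 6, 12.
Subgroups by order — order 1: 1; order 2: 7; order 3: 1; order 4: 3; order 6: 3; order 12: 1.
Total: 1 + 7 + 1 + 3 + 3 + 1 = 16.

16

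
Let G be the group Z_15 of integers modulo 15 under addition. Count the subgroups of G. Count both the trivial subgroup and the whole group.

4

A cyclic group of order 15 has exactly one subgroup for each divisor of 15.
Divisors of 15: 1, 3, 5, 15.
So Z_15 has 4 subgroups.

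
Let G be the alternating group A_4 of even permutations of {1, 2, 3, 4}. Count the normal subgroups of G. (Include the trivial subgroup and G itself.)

3

G has 10 subgroups. Checking conjugation-invariance by order — order 1: 1/1 normal; order 2: 0/3 normal; order 3: 0/4 normal; order 4: 1/1 normal; order 12: 1/1 normal.
Total normal subgroups: 3.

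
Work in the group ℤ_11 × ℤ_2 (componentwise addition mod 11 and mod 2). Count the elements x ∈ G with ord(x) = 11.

10

An element (a,b) has order lcm(ord(a), ord(b)); count pairs with lcm equal to 11.
Enumerating gives 10 such elements.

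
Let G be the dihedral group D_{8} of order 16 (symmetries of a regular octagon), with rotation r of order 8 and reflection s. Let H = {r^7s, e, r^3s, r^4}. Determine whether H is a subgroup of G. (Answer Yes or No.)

|H| = 4 divides |G| = 16, consistent with Lagrange.
H contains the identity, every element's inverse is in H, and H is closed under ·: it is a subgroup.

Yes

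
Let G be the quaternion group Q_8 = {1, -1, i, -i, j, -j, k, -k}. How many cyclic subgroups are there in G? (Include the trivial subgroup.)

A cyclic subgroup of order d is generated by each of its φ(d) elements of order d, so the cyclic subgroups of order d number (#elements of order d)/φ(d).
Cyclic subgroups by order — order 1: 1; order 2: 1; order 4: 3.
Total: 5.

5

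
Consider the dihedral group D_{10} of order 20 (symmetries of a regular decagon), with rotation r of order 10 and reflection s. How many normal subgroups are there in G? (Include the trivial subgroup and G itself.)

7

G has 22 subgroups. Checking conjugation-invariance by order — order 1: 1/1 normal; order 2: 1/11 normal; order 4: 0/5 normal; order 5: 1/1 normal; order 10: 3/3 normal; order 20: 1/1 normal.
Total normal subgroups: 7.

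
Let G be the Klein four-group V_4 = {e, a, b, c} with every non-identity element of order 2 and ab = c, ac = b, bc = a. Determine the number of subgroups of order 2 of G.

|G| = 4 and 2 | 4, so subgroups of order 2 are possible by Lagrange.
The subgroups of order 2 are: {e, a}; {e, b}; {e, c}.
So G has 3 subgroups of order 2.

3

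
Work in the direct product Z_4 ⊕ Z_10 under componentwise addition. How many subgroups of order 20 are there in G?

3

|G| = 40 and 20 | 40, so subgroups of order 20 are possible by Lagrange.
The subgroups of order 20 are: {(0,0), (0,1), (0,2), (0,3), (0,4), (0,5), (0,6), (0,7), (0,8), (0,9), (2,0), (2,1), (2,2), (2,3), (2,4), (2,5), (2,6), (2,7), (2,8), (2,9)}; {(0,0), (0,2), (0,4), (0,6), (0,8), (1,0), (1,2), (1,4), (1,6), (1,8), (2,0), (2,2), (2,4), (2,6), (2,8), (3,0), (3,2), (3,4), (3,6), (3,8)}; {(0,0), (0,2), (0,4), (0,6), (0,8), (1,1), (1,3), (1,5), (1,7), (1,9), (2,0), (2,2), (2,4), (2,6), (2,8), (3,1), (3,3), (3,5), (3,7), (3,9)}.
So G has 3 subgroups of order 20.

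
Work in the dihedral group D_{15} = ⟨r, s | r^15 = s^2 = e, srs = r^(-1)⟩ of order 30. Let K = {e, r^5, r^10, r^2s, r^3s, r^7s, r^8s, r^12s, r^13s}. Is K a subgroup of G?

|K| = 9 does not divide |G| = 30, so by Lagrange K is not a subgroup.

No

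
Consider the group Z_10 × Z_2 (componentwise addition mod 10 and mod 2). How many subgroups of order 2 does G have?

3

|G| = 20 and 2 | 20, so subgroups of order 2 are possible by Lagrange.
The subgroups of order 2 are: {(0,0), (0,1)}; {(0,0), (5,0)}; {(0,0), (5,1)}.
So G has 3 subgroups of order 2.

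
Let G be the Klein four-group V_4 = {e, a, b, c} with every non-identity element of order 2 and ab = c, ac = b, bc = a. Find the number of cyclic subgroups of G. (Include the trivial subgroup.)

4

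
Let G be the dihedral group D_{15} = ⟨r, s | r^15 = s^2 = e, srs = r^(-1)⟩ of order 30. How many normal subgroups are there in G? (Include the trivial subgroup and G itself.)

G has 28 subgroups. Checking conjugation-invariance by order — order 1: 1/1 normal; order 2: 0/15 normal; order 3: 1/1 normal; order 5: 1/1 normal; order 6: 0/5 normal; order 10: 0/3 normal; order 15: 1/1 normal; order 30: 1/1 normal.
Total normal subgroups: 5.

5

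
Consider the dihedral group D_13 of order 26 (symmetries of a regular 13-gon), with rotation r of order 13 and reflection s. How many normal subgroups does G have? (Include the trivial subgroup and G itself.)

3

G has 16 subgroups. Checking conjugation-invariance by order — order 1: 1/1 normal; order 2: 0/13 normal; order 13: 1/1 normal; order 26: 1/1 normal.
Total normal subgroups: 3.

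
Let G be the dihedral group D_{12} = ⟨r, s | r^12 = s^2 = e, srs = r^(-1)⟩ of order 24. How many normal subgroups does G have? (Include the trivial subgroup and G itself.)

9

G has 34 subgroups. Checking conjugation-invariance by order — order 1: 1/1 normal; order 2: 1/13 normal; order 3: 1/1 normal; order 4: 1/7 normal; order 6: 1/5 normal; order 8: 0/3 normal; order 12: 3/3 normal; order 24: 1/1 normal.
Total normal subgroups: 9.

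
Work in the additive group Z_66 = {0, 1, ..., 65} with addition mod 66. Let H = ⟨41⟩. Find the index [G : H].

1

|⟨41⟩| = 66 and |G| = 66.
By Lagrange, [G : H] = |G|/|H| = 66/66 = 1.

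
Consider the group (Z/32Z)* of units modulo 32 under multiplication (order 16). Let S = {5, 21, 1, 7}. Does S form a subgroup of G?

21 ∈ S but its inverse 29 ∉ S, so S is not a subgroup.

No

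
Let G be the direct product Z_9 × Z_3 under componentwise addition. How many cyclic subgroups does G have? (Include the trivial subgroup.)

Each element a generates a cyclic subgroup ⟨a⟩; distinct elements may generate the same one (a cyclic group of order d has φ(d) generators).
Cyclic subgroups by order — order 1: 1; order 3: 4; order 9: 3.
Total: 8.

8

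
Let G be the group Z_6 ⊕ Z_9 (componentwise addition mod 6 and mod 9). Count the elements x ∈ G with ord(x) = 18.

18

An element (a,b) has order lcm(ord(a), ord(b)); count pairs with lcm equal to 18.
Enumerating gives 18 such elements.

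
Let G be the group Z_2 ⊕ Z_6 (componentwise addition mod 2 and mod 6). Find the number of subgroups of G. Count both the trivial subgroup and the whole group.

|G| = 12, so by Lagrange every subgroup order divides 12. Divisors: 1, 2, 3, 4, 6, 12.
Subgroups by order — order 1: 1; order 2: 3; order 3: 1; order 4: 1; order 6: 3; order 12: 1.
Total: 1 + 3 + 1 + 1 + 3 + 1 = 10.

10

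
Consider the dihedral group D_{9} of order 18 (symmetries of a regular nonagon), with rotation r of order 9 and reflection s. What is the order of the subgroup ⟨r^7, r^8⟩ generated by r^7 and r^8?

|⟨r^7⟩| = 9 and |⟨r^8⟩| = 9, so |H| is a multiple of lcm(9, 9) = 9 and divides |G| = 18.
Closing under the operation: H = {e, r, r^2, r^3, r^4, r^5, r^6, r^7, r^8}, so |H| = 9.

9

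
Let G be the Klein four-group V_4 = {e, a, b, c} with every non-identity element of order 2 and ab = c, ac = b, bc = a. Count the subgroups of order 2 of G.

3

|G| = 4 and 2 | 4, so subgroups of order 2 are possible by Lagrange.
The subgroups of order 2 are: {e, a}; {e, b}; {e, c}.
So G has 3 subgroups of order 2.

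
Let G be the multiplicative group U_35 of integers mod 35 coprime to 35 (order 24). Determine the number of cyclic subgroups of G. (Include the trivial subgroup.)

12

Group the elements of G by the cyclic subgroup they generate; each cyclic subgroup of order d accounts for φ(d) elements.
Cyclic subgroups by order — order 1: 1; order 2: 3; order 3: 1; order 4: 2; order 6: 3; order 12: 2.
Total: 12.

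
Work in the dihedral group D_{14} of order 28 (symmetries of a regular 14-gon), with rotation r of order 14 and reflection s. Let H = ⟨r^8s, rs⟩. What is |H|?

4

|⟨r^8s⟩| = 2 and |⟨rs⟩| = 2, so |H| is a multiple of lcm(2, 2) = 2 and divides |G| = 28.
Closing under the operation: H = {e, r^7, rs, r^8s}, so |H| = 4.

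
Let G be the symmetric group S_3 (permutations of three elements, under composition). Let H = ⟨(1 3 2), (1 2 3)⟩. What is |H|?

3

|⟨(1 3 2)⟩| = 3 and |⟨(1 2 3)⟩| = 3, so |H| is a multiple of lcm(3, 3) = 3 and divides |G| = 6.
Closing under the operation: H = {e, (1 2 3), (1 3 2)}, so |H| = 3.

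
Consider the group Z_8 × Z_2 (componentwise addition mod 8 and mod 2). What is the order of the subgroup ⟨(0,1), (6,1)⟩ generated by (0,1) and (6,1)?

8

|⟨(0,1)⟩| = 2 and |⟨(6,1)⟩| = 4, so |H| is a multiple of lcm(2, 4) = 4 and divides |G| = 16.
Closing under the operation: H = {(0,0), (0,1), (2,0), (2,1), (4,0), (4,1), (6,0), (6,1)}, so |H| = 8.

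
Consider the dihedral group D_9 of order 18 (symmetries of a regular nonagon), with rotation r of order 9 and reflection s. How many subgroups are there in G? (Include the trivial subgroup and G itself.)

16

|G| = 18, so by Lagrange every subgroup order divides 18. Divisors: 1, 2, 3, 6, 9, 18.
Subgroups by order — order 1: 1; order 2: 9; order 3: 1; order 6: 3; order 9: 1; order 18: 1.
Total: 1 + 9 + 1 + 3 + 1 + 1 = 16.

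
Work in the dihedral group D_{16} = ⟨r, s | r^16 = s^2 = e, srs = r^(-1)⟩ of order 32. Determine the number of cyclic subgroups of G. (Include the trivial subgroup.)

21

Group the elements of G by the cyclic subgroup they generate; each cyclic subgroup of order d accounts for φ(d) elements.
Cyclic subgroups by order — order 1: 1; order 2: 17; order 4: 1; order 8: 1; order 16: 1.
Total: 21.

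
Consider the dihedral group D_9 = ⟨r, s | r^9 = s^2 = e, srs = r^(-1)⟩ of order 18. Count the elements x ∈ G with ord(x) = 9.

The elements of order 9 are: r, r^2, r^4, r^5, r^7, r^8.
That's 6.

6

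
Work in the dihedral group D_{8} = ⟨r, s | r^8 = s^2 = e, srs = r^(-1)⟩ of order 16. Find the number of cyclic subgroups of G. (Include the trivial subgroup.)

12

Group the elements of G by the cyclic subgroup they generate; each cyclic subgroup of order d accounts for φ(d) elements.
Cyclic subgroups by order — order 1: 1; order 2: 9; order 4: 1; order 8: 1.
Total: 12.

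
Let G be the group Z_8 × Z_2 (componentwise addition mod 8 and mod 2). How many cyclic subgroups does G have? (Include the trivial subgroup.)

Each element a generates a cyclic subgroup ⟨a⟩; distinct elements may generate the same one (a cyclic group of order d has φ(d) generators).
Cyclic subgroups by order — order 1: 1; order 2: 3; order 4: 2; order 8: 2.
Total: 8.

8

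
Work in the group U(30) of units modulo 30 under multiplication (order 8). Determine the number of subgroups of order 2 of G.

3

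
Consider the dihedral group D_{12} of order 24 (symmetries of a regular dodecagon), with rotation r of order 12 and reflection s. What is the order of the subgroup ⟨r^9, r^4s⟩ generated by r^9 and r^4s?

|⟨r^9⟩| = 4 and |⟨r^4s⟩| = 2, so |H| is a multiple of lcm(4, 2) = 4 and divides |G| = 24.
Closing under the operation: H = {e, r^3, r^6, r^9, rs, r^4s, r^7s, r^10s}, so |H| = 8.

8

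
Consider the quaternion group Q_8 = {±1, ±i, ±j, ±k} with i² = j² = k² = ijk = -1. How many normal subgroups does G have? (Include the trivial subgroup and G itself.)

6

G has 6 subgroups. Checking conjugation-invariance by order — order 1: 1/1 normal; order 2: 1/1 normal; order 4: 3/3 normal; order 8: 1/1 normal.
Total normal subgroups: 6.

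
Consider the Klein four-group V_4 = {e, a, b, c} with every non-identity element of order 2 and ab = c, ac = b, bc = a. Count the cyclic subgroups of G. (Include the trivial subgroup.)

Group the elements of G by the cyclic subgroup they generate; each cyclic subgroup of order d accounts for φ(d) elements.
Cyclic subgroups by order — order 1: 1; order 2: 3.
Total: 4.

4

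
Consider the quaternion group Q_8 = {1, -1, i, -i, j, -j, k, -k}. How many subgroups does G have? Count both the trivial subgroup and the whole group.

6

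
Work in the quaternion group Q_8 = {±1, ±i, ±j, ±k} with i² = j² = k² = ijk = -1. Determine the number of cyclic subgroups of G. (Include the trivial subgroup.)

A cyclic subgroup of order d is generated by each of its φ(d) elements of order d, so the cyclic subgroups of order d number (#elements of order d)/φ(d).
Cyclic subgroups by order — order 1: 1; order 2: 1; order 4: 3.
Total: 5.

5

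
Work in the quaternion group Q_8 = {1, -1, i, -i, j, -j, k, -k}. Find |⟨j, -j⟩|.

|⟨j⟩| = 4 and |⟨-j⟩| = 4, so |H| is a multiple of lcm(4, 4) = 4 and divides |G| = 8.
Closing under the operation: H = {1, -1, j, -j}, so |H| = 4.

4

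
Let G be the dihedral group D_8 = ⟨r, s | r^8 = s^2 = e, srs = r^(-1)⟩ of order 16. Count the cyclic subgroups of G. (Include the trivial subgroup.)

A cyclic subgroup of order d is generated by each of its φ(d) elements of order d, so the cyclic subgroups of order d number (#elements of order d)/φ(d).
Cyclic subgroups by order — order 1: 1; order 2: 9; order 4: 1; order 8: 1.
Total: 12.

12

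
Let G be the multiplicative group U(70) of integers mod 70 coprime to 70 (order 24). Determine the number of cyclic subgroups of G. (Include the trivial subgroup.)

A cyclic subgroup of order d is generated by each of its φ(d) elements of order d, so the cyclic subgroups of order d number (#elements of order d)/φ(d).
Cyclic subgroups by order — order 1: 1; order 2: 3; order 3: 1; order 4: 2; order 6: 3; order 12: 2.
Total: 12.

12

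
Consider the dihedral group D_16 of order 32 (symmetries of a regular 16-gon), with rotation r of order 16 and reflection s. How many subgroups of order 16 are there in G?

3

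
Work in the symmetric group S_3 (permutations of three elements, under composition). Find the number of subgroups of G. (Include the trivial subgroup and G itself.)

6

|G| = 6, so by Lagrange every subgroup order divides 6. Divisors: 1, 2, 3, 6.
Subgroups by order — order 1: 1; order 2: 3; order 3: 1; order 6: 1.
Total: 1 + 3 + 1 + 1 = 6.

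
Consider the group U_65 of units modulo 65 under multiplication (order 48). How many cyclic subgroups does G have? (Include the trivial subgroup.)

20

Group the elements of G by the cyclic subgroup they generate; each cyclic subgroup of order d accounts for φ(d) elements.
Cyclic subgroups by order — order 1: 1; order 2: 3; order 3: 1; order 4: 6; order 6: 3; order 12: 6.
Total: 20.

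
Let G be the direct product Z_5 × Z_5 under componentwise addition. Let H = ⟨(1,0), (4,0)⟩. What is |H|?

|⟨(1,0)⟩| = 5 and |⟨(4,0)⟩| = 5, so |H| is a multiple of lcm(5, 5) = 5 and divides |G| = 25.
Closing under the operation: H = {(0,0), (1,0), (2,0), (3,0), (4,0)}, so |H| = 5.

5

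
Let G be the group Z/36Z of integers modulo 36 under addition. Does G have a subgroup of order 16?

16 does not divide |G| = 36, so by Lagrange no subgroup of order 16 exists.

No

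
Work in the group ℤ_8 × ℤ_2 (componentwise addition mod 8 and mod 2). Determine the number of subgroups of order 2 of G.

|G| = 16 and 2 | 16, so subgroups of order 2 are possible by Lagrange.
The subgroups of order 2 are: {(0,0), (0,1)}; {(0,0), (4,0)}; {(0,0), (4,1)}.
So G has 3 subgroups of order 2.

3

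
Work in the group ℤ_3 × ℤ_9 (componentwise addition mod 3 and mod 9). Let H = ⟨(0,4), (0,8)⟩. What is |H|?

9

|⟨(0,4)⟩| = 9 and |⟨(0,8)⟩| = 9, so |H| is a multiple of lcm(9, 9) = 9 and divides |G| = 27.
Closing under the operation: H = {(0,0), (0,1), (0,2), (0,3), (0,4), (0,5), (0,6), (0,7), (0,8)}, so |H| = 9.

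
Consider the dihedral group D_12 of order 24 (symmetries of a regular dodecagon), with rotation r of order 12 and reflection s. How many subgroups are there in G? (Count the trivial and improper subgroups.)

|G| = 24, so by Lagrange every subgroup order divides 24. Divisors: 1, 2, 3, 4, 6, 8, 12, 24.
Subgroups by order — order 1: 1; order 2: 13; order 3: 1; order 4: 7; order 6: 5; order 8: 3; order 12: 3; order 24: 1.
Total: 1 + 13 + 1 + 7 + 5 + 3 + 3 + 1 = 34.

34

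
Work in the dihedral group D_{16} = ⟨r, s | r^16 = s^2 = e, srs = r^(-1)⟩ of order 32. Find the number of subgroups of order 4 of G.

|G| = 32 and 4 | 32, so subgroups of order 4 are possible by Lagrange.
The subgroups of order 4 are: {e, r^8, r^2s, r^10s}; {e, r^8, r^3s, r^11s}; {e, r^4, r^8, r^12}; {e, r^8, r^4s, r^12s}; … (9 in all).
So G has 9 subgroups of order 4.

9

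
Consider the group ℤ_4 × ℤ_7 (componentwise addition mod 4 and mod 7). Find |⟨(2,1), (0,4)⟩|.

14

|⟨(2,1)⟩| = 14 and |⟨(0,4)⟩| = 7, so |H| is a multiple of lcm(14, 7) = 14 and divides |G| = 28.
Closing under the operation: H = {(0,0), (0,1), (0,2), (0,3), (0,4), (0,5), (0,6), (2,0), (2,1), (2,2), (2,3), (2,4), (2,5), (2,6)}, so |H| = 14.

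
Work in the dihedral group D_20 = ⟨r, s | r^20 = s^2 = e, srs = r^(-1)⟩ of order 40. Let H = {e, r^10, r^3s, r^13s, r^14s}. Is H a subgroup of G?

No

Closure fails: r^10 · r^14s = r^4s ∉ H. So H is not a subgroup.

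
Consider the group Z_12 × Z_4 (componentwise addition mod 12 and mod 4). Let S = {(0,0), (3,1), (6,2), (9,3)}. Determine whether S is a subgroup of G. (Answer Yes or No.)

Yes

|S| = 4 divides |G| = 48, consistent with Lagrange.
S contains the identity, every element's inverse is in S, and S is closed under +: it is a subgroup.
In fact S = ⟨(3,1)⟩.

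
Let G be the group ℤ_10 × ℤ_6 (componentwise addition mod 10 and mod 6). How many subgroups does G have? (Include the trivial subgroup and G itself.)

20

|G| = 60, so by Lagrange every subgroup order divides 60. Divisors: 1, 2, 3, 4, 5, 6, 10, 12, 15, 20, 30, 60.
Subgroups by order — order 1: 1; order 2: 3; order 3: 1; order 4: 1; order 5: 1; order 6: 3; order 10: 3; order 12: 1; order 15: 1; order 20: 1; order 30: 3; order 60: 1.
Total: 1 + 3 + 1 + 1 + 1 + 3 + 3 + 1 + 1 + 1 + 3 + 1 = 20.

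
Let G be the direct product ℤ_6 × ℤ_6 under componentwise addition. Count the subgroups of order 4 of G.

1

|G| = 36 and 4 | 36, so subgroups of order 4 are possible by Lagrange.
The subgroups of order 4 are: {(0,0), (0,3), (3,0), (3,3)}.
So G has 1 subgroup of order 4.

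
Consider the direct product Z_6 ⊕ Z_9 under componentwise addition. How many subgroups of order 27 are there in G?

|G| = 54 and 27 | 54, so subgroups of order 27 are possible by Lagrange.
The subgroups of order 27 are: {(0,0), (0,1), (0,2), (0,3), (0,4), (0,5), (0,6), (0,7), (0,8), (2,0), (2,1), (2,2), (2,3), (2,4), (2,5), (2,6), (2,7), (2,8), (4,0), (4,1), (4,2), (4,3), (4,4), (4,5), (4,6), (4,7), (4,8)}.
So G has 1 subgroup of order 27.

1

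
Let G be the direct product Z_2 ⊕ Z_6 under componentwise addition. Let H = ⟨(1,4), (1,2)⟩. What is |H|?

|⟨(1,4)⟩| = 6 and |⟨(1,2)⟩| = 6, so |H| is a multiple of lcm(6, 6) = 6 and divides |G| = 12.
Closing under the operation: H = {(0,0), (0,2), (0,4), (1,0), (1,2), (1,4)}, so |H| = 6.

6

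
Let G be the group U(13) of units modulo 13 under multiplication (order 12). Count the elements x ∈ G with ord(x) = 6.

2

The elements of order 6 are: 4, 10.
That's 2.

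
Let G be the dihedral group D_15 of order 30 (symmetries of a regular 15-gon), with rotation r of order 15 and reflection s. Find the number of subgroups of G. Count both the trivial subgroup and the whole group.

28

|G| = 30, so by Lagrange every subgroup order divides 30. Divisors: 1, 2, 3, 5, 6, 10, 15, 30.
Subgroups by order — order 1: 1; order 2: 15; order 3: 1; order 5: 1; order 6: 5; order 10: 3; order 15: 1; order 30: 1.
Total: 1 + 15 + 1 + 1 + 5 + 3 + 1 + 1 = 28.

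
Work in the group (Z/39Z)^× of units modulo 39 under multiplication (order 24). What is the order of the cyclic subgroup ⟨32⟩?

Compute successive powers of 32 mod 39: 32, 10, 8, 22, 2, 25, 20, 16, …; 32^12 ≡ 1 (mod 39).
So |⟨32⟩| = 12.

12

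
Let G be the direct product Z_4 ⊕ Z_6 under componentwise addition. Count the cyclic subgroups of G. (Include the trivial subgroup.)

12

A cyclic subgroup of order d is generated by each of its φ(d) elements of order d, so the cyclic subgroups of order d number (#elements of order d)/φ(d).
Cyclic subgroups by order — order 1: 1; order 2: 3; order 3: 1; order 4: 2; order 6: 3; order 12: 2.
Total: 12.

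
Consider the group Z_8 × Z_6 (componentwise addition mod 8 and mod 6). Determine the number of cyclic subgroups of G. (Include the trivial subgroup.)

Each element a generates a cyclic subgroup ⟨a⟩; distinct elements may generate the same one (a cyclic group of order d has φ(d) generators).
Cyclic subgroups by order — order 1: 1; order 2: 3; order 3: 1; order 4: 2; order 6: 3; order 8: 2; order 12: 2; order 24: 2.
Total: 16.

16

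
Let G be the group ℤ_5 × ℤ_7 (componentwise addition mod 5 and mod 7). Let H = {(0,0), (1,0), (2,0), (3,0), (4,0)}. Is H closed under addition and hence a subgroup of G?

Yes

|H| = 5 divides |G| = 35, consistent with Lagrange.
H contains the identity, every element's inverse is in H, and H is closed under +: it is a subgroup.
In fact H = ⟨(4,0)⟩.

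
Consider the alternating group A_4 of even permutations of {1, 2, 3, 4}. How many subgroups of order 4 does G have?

1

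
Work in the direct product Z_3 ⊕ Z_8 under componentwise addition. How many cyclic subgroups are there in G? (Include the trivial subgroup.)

Each element a generates a cyclic subgroup ⟨a⟩; distinct elements may generate the same one (a cyclic group of order d has φ(d) generators).
Cyclic subgroups by order — order 1: 1; order 2: 1; order 3: 1; order 4: 1; order 6: 1; order 8: 1; order 12: 1; order 24: 1.
Total: 8.

8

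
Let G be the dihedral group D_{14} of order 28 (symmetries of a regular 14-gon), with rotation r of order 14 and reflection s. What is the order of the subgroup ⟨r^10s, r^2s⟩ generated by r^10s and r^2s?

14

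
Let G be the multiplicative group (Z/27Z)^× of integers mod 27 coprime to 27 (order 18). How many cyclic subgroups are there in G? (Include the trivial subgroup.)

6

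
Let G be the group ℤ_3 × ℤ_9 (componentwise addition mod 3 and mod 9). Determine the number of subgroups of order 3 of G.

4

|G| = 27 and 3 | 27, so subgroups of order 3 are possible by Lagrange.
The subgroups of order 3 are: {(0,0), (0,3), (0,6)}; {(0,0), (1,0), (2,0)}; {(0,0), (1,3), (2,6)}; {(0,0), (1,6), (2,3)}.
So G has 4 subgroups of order 3.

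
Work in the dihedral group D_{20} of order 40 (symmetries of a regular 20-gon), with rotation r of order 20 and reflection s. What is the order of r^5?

4

Computing powers of r^5: the smallest k with (r^5)^k = e is k = 4.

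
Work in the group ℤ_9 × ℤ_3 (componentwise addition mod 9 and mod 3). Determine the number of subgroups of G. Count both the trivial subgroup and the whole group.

10

|G| = 27, so by Lagrange every subgroup order divides 27. Divisors: 1, 3, 9, 27.
Subgroups by order — order 1: 1; order 3: 4; order 9: 4; order 27: 1.
Total: 1 + 4 + 4 + 1 = 10.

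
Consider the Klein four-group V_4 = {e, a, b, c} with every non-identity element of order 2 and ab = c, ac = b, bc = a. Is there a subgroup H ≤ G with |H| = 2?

2 | 4. A subgroup of order 2 is {e, a}.

Yes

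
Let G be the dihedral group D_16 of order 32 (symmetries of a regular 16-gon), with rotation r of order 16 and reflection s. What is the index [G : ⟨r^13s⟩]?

|⟨r^13s⟩| = 2 and |G| = 32.
By Lagrange, [G : H] = |G|/|H| = 32/2 = 16.

16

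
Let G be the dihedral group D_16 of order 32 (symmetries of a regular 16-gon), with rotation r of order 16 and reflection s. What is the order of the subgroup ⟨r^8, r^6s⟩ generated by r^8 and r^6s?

|⟨r^8⟩| = 2 and |⟨r^6s⟩| = 2, so |H| is a multiple of lcm(2, 2) = 2 and divides |G| = 32.
Closing under the operation: H = {e, r^8, r^6s, r^14s}, so |H| = 4.

4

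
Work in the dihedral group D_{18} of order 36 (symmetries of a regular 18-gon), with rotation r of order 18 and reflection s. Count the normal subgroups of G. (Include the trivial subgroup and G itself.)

G has 45 subgroups. Checking conjugation-invariance by order — order 1: 1/1 normal; order 2: 1/19 normal; order 3: 1/1 normal; order 4: 0/9 normal; order 6: 1/7 normal; order 9: 1/1 normal; order 12: 0/3 normal; order 18: 3/3 normal; order 36: 1/1 normal.
Total normal subgroups: 9.

9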